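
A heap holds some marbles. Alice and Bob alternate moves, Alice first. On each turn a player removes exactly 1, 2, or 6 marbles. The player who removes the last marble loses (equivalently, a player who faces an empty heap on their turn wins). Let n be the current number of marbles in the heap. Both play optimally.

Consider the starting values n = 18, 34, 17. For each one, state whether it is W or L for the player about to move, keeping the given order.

18: L, 34: W, 17: W

Label each position W (a win for the player to move) or L (a loss). A position with no legal move is W; any other position is W exactly when some move reaches an L, and L when every move reaches a W.
n=0: no move; the opponent has just taken the last marble and therefore loses → W
n=1: only reaches 0(W), which is W → L
n=2: reaches L-position 1 → W
n=3: reaches L-position 1 → W
n=4: only reaches 3(W), 2(W), all W → L
n=5: reaches L-position 4 → W
n=6: reaches L-position 4 → W
n=7: reaches L-position 1 → W
n=8: only reaches 7(W), 6(W), 2(W), all W → L
n=9: reaches L-position 8 → W
n=10: reaches L-position 8 → W
n=11: only reaches 10(W), 9(W), 5(W), all W → L
n=12: reaches L-position 11 → W
n=13: reaches L-position 11 → W
n=14: reaches L-position 8 → W
n=15: only reaches 14(W), 13(W), 9(W), all W → L
n=16: reaches L-position 15 → W
n=17: reaches L-position 15 → W
n=18: only reaches 17(W), 16(W), 12(W), all W → L
n=19: reaches L-position 18 → W
n=20: reaches L-position 18 → W
n=21: reaches L-position 15 → W
n=22: only reaches 21(W), 20(W), 16(W), all W → L
n=23: reaches L-position 22 → W
n=24: reaches L-position 22 → W
n=25: only reaches 24(W), 23(W), 19(W), all W → L
n=26: reaches L-position 25 → W
n=27: reaches L-position 25 → W
n=28: reaches L-position 22 → W
n=29: only reaches 28(W), 27(W), 23(W), all W → L
n=30: reaches L-position 29 → W
n=31: reaches L-position 29 → W
n=32: only reaches 31(W), 30(W), 26(W), all W → L
n=33: reaches L-position 32 → W
n=34: reaches L-position 32 → W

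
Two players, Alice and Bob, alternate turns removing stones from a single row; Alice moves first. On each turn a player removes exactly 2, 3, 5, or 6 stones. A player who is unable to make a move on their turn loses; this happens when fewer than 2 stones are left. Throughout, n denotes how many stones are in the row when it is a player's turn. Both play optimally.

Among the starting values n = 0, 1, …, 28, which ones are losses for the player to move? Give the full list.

Classify positions by backward induction: terminal positions (no move available) are L. From any other position, the mover wins iff some move reaches an L.
n=0: no move → L
n=1: no move → L
n=2: can move to 0, which is L ⇒ W
n=3: can move to 1, which is L ⇒ W
n=4: can move to 1, which is L ⇒ W
n=5: can move to 0, which is L ⇒ W
n=6: can move to 1, which is L ⇒ W
n=7: can move to 1, which is L ⇒ W
n=8: moves to 6(W), 5(W), 3(W), 2(W); every one is W ⇒ L
n=9: moves to 7(W), 6(W), 4(W), 3(W); every one is W ⇒ L
n=10: can move to 8, which is L ⇒ W
n=11: can move to 9, which is L ⇒ W
n=12: can move to 9, which is L ⇒ W
n=13: can move to 8, which is L ⇒ W
n=14: can move to 9, which is L ⇒ W
n=15: can move to 9, which is L ⇒ W
n=16: moves to 14(W), 13(W), 11(W), 10(W); every one is W ⇒ L
n=17: moves to 15(W), 14(W), 12(W), 11(W); every one is W ⇒ L
n=18: can move to 16, which is L ⇒ W
n=19: can move to 17, which is L ⇒ W
n=20: can move to 17, which is L ⇒ W
n=21: can move to 16, which is L ⇒ W
n=22: can move to 17, which is L ⇒ W
n=23: can move to 17, which is L ⇒ W
n=24: moves to 22(W), 21(W), 19(W), 18(W); every one is W ⇒ L
n=25: moves to 23(W), 22(W), 20(W), 19(W); every one is W ⇒ L
n=26: can move to 24, which is L ⇒ W
n=27: can move to 25, which is L ⇒ W
n=28: can move to 25, which is L ⇒ W
Reading off the rows marked L gives the requested list; there are 8 such values of n.

0, 1, 8, 9, 16, 17, 24, 25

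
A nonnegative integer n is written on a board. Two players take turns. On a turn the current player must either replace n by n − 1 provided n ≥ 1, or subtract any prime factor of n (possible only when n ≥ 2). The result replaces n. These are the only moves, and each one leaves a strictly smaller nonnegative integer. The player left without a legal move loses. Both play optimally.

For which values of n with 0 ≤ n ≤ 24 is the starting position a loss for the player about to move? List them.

Work bottom-up. With no move the player to move loses. Otherwise the position is W if at least one move leads to an L position for the opponent, and L if every move leads to a W.
n=0: no move → L
n=1: can move to 0, which is L ⇒ W
n=2: can move to 0, which is L ⇒ W
n=3: can move to 0, which is L ⇒ W
n=4: moves to 2(W), 3(W); every one is W ⇒ L
n=5: can move to 0, which is L ⇒ W
n=6: can move to 4, which is L ⇒ W
n=7: can move to 0, which is L ⇒ W
n=8: moves to 6(W), 7(W); every one is W ⇒ L
n=9: can move to 8, which is L ⇒ W
n=10: can move to 8, which is L ⇒ W
n=11: can move to 0, which is L ⇒ W
n=12: moves to 9(W), 10(W), 11(W); every one is W ⇒ L
n=13: can move to 0, which is L ⇒ W
n=14: can move to 12, which is L ⇒ W
n=15: can move to 12, which is L ⇒ W
n=16: moves to 14(W), 15(W); every one is W ⇒ L
n=17: can move to 0, which is L ⇒ W
n=18: can move to 16, which is L ⇒ W
n=19: can move to 0, which is L ⇒ W
n=20: moves to 15(W), 18(W), 19(W); every one is W ⇒ L
n=21: can move to 20, which is L ⇒ W
n=22: can move to 20, which is L ⇒ W
n=23: can move to 0, which is L ⇒ W
n=24: moves to 21(W), 22(W), 23(W); every one is W ⇒ L
Reading off the rows marked L gives the requested list; there are 7 such values of n.

0, 4, 8, 12, 16, 20, 24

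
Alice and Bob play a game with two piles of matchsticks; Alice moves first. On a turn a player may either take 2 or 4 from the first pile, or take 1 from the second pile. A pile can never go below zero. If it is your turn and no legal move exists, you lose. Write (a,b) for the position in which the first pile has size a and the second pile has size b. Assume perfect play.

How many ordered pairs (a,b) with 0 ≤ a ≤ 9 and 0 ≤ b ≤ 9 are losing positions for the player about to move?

40

Compute win/loss labels from the base case upward. A position with no move is L. Any other position is W if it can reach an L in one move, else L.
Every move lowers a or b (never raises either), so fill the grid row by row in increasing a, and left to right within a row: each cell's successors are then already labelled.
      b=0  b=1  b=2  b=3  b=4  b=5  b=6  b=7  b=8  b=9
a=0:    L    W    L    W    L    W    L    W    L    W
a=1:    L    W    L    W    L    W    L    W    L    W
a=2:    W    L    W    L    W    L    W    L    W    L
a=3:    W    L    W    L    W    L    W    L    W    L
a=4:    W    W    W    W    W    W    W    W    W    W
a=5:    W    W    W    W    W    W    W    W    W    W
a=6:    L    W    L    W    L    W    L    W    L    W
a=7:    L    W    L    W    L    W    L    W    L    W
a=8:    W    L    W    L    W    L    W    L    W    L
a=9:    W    L    W    L    W    L    W    L    W    L
Cells with no legal move (terminal, hence L): (0,0), (1,0).
The remaining L cells, each justified by listing all of its moves:
(0,2): →(0,1)(W) only, which is W, so L
(0,4): →(0,3)(W) only, which is W, so L
(0,6): →(0,5)(W) only, which is W, so L
(0,8): →(0,7)(W) only, which is W, so L
(1,2): →(1,1)(W) only, which is W, so L
(1,4): →(1,3)(W) only, which is W, so L
(1,6): →(1,5)(W) only, which is W, so L
(1,8): →(1,7)(W) only, which is W, so L
(2,1): →(0,1)(W), (2,0)(W) — all W, so L
(2,3): →(0,3)(W), (2,2)(W) — all W, so L
(2,5): →(0,5)(W), (2,4)(W) — all W, so L
(2,7): →(0,7)(W), (2,6)(W) — all W, so L
(2,9): →(0,9)(W), (2,8)(W) — all W, so L
(3,1): →(1,1)(W), (3,0)(W) — all W, so L
(3,3): →(1,3)(W), (3,2)(W) — all W, so L
(3,5): →(1,5)(W), (3,4)(W) — all W, so L
(3,7): →(1,7)(W), (3,6)(W) — all W, so L
(3,9): →(1,9)(W), (3,8)(W) — all W, so L
(6,0): →(4,0)(W), (2,0)(W) — all W, so L
(6,2): →(4,2)(W), (2,2)(W), (6,1)(W) — all W, so L
(6,4): →(4,4)(W), (2,4)(W), (6,3)(W) — all W, so L
(6,6): →(4,6)(W), (2,6)(W), (6,5)(W) — all W, so L
(6,8): →(4,8)(W), (2,8)(W), (6,7)(W) — all W, so L
(7,0): →(5,0)(W), (3,0)(W) — all W, so L
(7,2): →(5,2)(W), (3,2)(W), (7,1)(W) — all W, so L
(7,4): →(5,4)(W), (3,4)(W), (7,3)(W) — all W, so L
(7,6): →(5,6)(W), (3,6)(W), (7,5)(W) — all W, so L
(7,8): →(5,8)(W), (3,8)(W), (7,7)(W) — all W, so L
(8,1): →(6,1)(W), (4,1)(W), (8,0)(W) — all W, so L
(8,3): →(6,3)(W), (4,3)(W), (8,2)(W) — all W, so L
(8,5): →(6,5)(W), (4,5)(W), (8,4)(W) — all W, so L
(8,7): →(6,7)(W), (4,7)(W), (8,6)(W) — all W, so L
(8,9): →(6,9)(W), (4,9)(W), (8,8)(W) — all W, so L
(9,1): →(7,1)(W), (5,1)(W), (9,0)(W) — all W, so L
(9,3): →(7,3)(W), (5,3)(W), (9,2)(W) — all W, so L
(9,5): →(7,5)(W), (5,5)(W), (9,4)(W) — all W, so L
(9,7): →(7,7)(W), (5,7)(W), (9,6)(W) — all W, so L
(9,9): →(7,9)(W), (5,9)(W), (9,8)(W) — all W, so L
Every other cell has at least one move into one of the L cells above, so it is W.
L cells per row: a=0: 5, a=1: 5, a=2: 5, a=3: 5, a=4: 0, a=5: 0, a=6: 5, a=7: 5, a=8: 5, a=9: 5; total 40.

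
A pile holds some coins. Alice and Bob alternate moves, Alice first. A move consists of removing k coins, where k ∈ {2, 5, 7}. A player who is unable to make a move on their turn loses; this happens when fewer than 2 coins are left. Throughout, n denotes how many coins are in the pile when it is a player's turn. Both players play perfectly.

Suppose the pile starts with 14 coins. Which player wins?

Bob wins.

Positions with no move are L. A position that does have a move is losing for the player to move precisely when every available move leads to a winning position for the opponent. Fill in the labels:
n=0: no move → L
n=1: no move → L
n=2: can move to 0, which is L ⇒ W
n=3: can move to 1, which is L ⇒ W
n=4: the only move is to 2(W), a W ⇒ L
n=5: can move to 0, which is L ⇒ W
n=6: can move to 4, which is L ⇒ W
n=7: can move to 0, which is L ⇒ W
n=8: can move to 1, which is L ⇒ W
n=9: can move to 4, which is L ⇒ W
n=10: moves to 8(W), 5(W), 3(W); every one is W ⇒ L
n=11: can move to 4, which is L ⇒ W
n=12: can move to 10, which is L ⇒ W
n=13: moves to 11(W), 8(W), 6(W); every one is W ⇒ L
n=14: moves to 12(W), 9(W), 7(W); every one is W ⇒ L
The starting position 14 is L: whatever Alice does, the opponent receives a W position.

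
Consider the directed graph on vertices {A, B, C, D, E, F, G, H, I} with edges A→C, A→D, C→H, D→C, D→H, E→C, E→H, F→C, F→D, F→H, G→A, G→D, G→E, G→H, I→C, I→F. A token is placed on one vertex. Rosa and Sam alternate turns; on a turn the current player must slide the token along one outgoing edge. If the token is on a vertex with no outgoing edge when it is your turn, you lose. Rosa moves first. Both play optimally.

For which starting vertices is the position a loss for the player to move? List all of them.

A, B, H, I

Classify positions by backward induction: terminal positions (no move available) are L. From any other position, the mover wins iff some move reaches an L.
Every edge goes from a vertex to one that appears earlier in the order B, H, C, E, D, F, A, G, I, so processing vertices in that order labels each vertex after all of its successors.
B: no outgoing edge → L
H: no outgoing edge → L
C: can move to H, which is L ⇒ W
E: can move to H, which is L ⇒ W
D: can move to H, which is L ⇒ W
F: can move to H, which is L ⇒ W
A: moves to D(W), C(W); every one is W ⇒ L
G: can move to A, which is L ⇒ W
I: moves to F(W), C(W); every one is W ⇒ L
The losing starting vertices are exactly the entries labelled L in this table (4 of them).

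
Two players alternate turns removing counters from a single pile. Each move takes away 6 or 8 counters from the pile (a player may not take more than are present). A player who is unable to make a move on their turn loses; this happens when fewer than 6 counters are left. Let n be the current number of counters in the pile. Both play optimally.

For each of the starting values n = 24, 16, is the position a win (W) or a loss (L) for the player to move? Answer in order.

24: W, 16: L

Classify positions by backward induction: terminal positions (no move available) are L. From any other position, the mover wins iff some move reaches an L.
n=0: no move → L
n=1: no move → L
n=2: no move → L
n=3: no move → L
n=4: no move → L
n=5: no move → L
n=6: reaches L-position 0 → W
n=7: reaches L-position 1 → W
n=8: reaches L-position 2 → W
n=9: reaches L-position 3 → W
n=10: reaches L-position 4 → W
n=11: reaches L-position 5 → W
n=12: reaches L-position 4 → W
n=13: reaches L-position 5 → W
n=14: only reaches 8(W), 6(W), all W → L
n=15: only reaches 9(W), 7(W), all W → L
n=16: only reaches 10(W), 8(W), all W → L
n=17: only reaches 11(W), 9(W), all W → L
n=18: only reaches 12(W), 10(W), all W → L
n=19: only reaches 13(W), 11(W), all W → L
n=20: reaches L-position 14 → W
n=21: reaches L-position 15 → W
n=22: reaches L-position 16 → W
n=23: reaches L-position 17 → W
n=24: reaches L-position 18 → W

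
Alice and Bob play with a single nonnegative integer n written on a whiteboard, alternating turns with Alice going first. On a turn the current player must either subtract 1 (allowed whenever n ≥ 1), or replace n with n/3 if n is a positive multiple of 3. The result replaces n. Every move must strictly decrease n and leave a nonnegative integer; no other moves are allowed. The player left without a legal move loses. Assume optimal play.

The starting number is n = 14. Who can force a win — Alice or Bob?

Positions with no move are L. A position that does have a move is losing for the player to move precisely when every available move leads to a winning position for the opponent. Fill in the labels:
n=0: no move → L
n=1: reaches L-position 0 → W
n=2: only reaches 1(W), which is W → L
n=3: reaches L-position 2 → W
n=4: only reaches 3(W), which is W → L
n=5: reaches L-position 4 → W
n=6: reaches L-position 2 → W
n=7: only reaches 6(W), which is W → L
n=8: reaches L-position 7 → W
n=9: only reaches 3(W), 8(W), all W → L
n=10: reaches L-position 9 → W
n=11: only reaches 10(W), which is W → L
n=12: reaches L-position 4 → W
n=13: only reaches 12(W), which is W → L
n=14: reaches L-position 13 → W
From 14 Alice can move to 13, reaching an L position.

Alice wins.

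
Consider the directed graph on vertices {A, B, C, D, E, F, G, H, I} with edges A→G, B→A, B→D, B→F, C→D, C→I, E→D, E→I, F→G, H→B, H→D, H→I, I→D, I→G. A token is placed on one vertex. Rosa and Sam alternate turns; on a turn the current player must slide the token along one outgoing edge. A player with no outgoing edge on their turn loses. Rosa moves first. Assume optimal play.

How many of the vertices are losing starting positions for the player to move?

2

Build the W/L table. Terminal = L. A non-terminal position is W if it has a move to some L; otherwise it is L.
Every edge goes from a vertex to one that appears earlier in the order D, G, I, C, F, A, B, H, E, so processing vertices in that order labels each vertex after all of its successors.
D: no outgoing edge → L
G: no outgoing edge → L
I: can move to G, which is L ⇒ W
C: can move to D, which is L ⇒ W
F: can move to G, which is L ⇒ W
A: can move to G, which is L ⇒ W
B: can move to D, which is L ⇒ W
H: can move to D, which is L ⇒ W
E: can move to D, which is L ⇒ W
The L vertices are D, G; that is 2 in all.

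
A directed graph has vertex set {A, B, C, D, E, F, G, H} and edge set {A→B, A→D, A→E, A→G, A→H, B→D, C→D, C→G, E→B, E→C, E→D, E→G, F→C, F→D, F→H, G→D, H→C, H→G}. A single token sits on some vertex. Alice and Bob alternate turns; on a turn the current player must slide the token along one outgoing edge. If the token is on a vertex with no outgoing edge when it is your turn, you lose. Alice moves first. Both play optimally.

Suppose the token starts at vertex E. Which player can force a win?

Label each position W (a win for the player to move) or L (a loss). A position with no legal move is L; any other position is W exactly when some move reaches an L, and L when every move reaches a W.
Every edge goes from a vertex to one that appears earlier in the order D, G, C, H, B, E, A, F, so processing vertices in that order labels each vertex after all of its successors.
D: no outgoing edge → L
G: W (go to D, an L position)
C: W (go to D, an L position)
H: L (options C(W), G(W) are all W)
B: W (go to D, an L position)
E: W (go to D, an L position)
A: W (go to H, an L position)
F: W (go to H, an L position)
The starting position E is W: Alice should move to D, handing over an L position.

Alice wins.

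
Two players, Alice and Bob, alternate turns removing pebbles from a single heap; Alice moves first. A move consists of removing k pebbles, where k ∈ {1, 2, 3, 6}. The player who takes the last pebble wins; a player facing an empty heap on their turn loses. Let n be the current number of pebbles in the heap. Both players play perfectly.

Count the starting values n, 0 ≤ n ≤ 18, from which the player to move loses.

Positions with no move are L. A position that does have a move is losing for the player to move precisely when every available move leads to a winning position for the opponent. Fill in the labels:
n=0: no move → L
n=1: →0(L), so W
n=2: →0(L), so W
n=3: →0(L), so W
n=4: →3(W), 2(W), 1(W) — all W, so L
n=5: →4(L), so W
n=6: →4(L), so W
n=7: →4(L), so W
n=8: →7(W), 6(W), 5(W), 2(W) — all W, so L
n=9: →8(L), so W
n=10: →8(L), so W
n=11: →8(L), so W
n=12: →11(W), 10(W), 9(W), 6(W) — all W, so L
n=13: →12(L), so W
n=14: →12(L), so W
n=15: →12(L), so W
n=16: →15(W), 14(W), 13(W), 10(W) — all W, so L
n=17: →16(L), so W
n=18: →16(L), so W
L entries with 0 ≤ n ≤ 18: n = 0, 4, 8, 12, 16; that makes 5.

5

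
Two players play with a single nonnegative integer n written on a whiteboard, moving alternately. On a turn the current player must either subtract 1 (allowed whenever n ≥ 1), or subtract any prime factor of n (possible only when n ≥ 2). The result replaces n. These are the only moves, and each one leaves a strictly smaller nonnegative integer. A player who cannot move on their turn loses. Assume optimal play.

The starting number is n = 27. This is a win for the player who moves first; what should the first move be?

Move to 24.

Build the W/L table. Terminal = L. A non-terminal position is W if it has a move to some L; otherwise it is L.
n=0: no move → L
n=1: W (go to 0, an L position)
n=2: W (go to 0, an L position)
n=3: W (go to 0, an L position)
n=4: L (options 2(W), 3(W) are all W)
n=5: W (go to 0, an L position)
n=6: W (go to 4, an L position)
n=7: W (go to 0, an L position)
n=8: L (options 6(W), 7(W) are all W)
n=9: W (go to 8, an L position)
n=10: W (go to 8, an L position)
n=11: W (go to 0, an L position)
n=12: L (options 9(W), 10(W), 11(W) are all W)
n=13: W (go to 0, an L position)
n=14: W (go to 12, an L position)
n=15: W (go to 12, an L position)
n=16: L (options 14(W), 15(W) are all W)
n=17: W (go to 0, an L position)
n=18: W (go to 16, an L position)
n=19: W (go to 0, an L position)
n=20: L (options 15(W), 18(W), 19(W) are all W)
n=21: W (go to 20, an L position)
n=22: W (go to 20, an L position)
n=23: W (go to 0, an L position)
n=24: L (options 21(W), 22(W), 23(W) are all W)
n=25: W (go to 20, an L position)
n=26: W (go to 24, an L position)
n=27: W (go to 24, an L position)
From 27, the L positions reachable in one move are: 24.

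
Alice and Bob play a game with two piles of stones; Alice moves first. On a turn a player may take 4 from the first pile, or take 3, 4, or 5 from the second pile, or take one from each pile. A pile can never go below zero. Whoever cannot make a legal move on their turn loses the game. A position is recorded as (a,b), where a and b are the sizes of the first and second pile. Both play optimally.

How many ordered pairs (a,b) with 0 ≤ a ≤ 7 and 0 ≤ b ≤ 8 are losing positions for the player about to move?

Compute win/loss labels from the base case upward. A position with no move is L. Any other position is W if it can reach an L in one move, else L.
Every move lowers a or b (never raises either), so fill the grid row by row in increasing a, and left to right within a row: each cell's successors are then already labelled.
      b=0  b=1  b=2  b=3  b=4  b=5  b=6  b=7  b=8
a=0:    L    L    L    W    W    W    W    W    L
a=1:    L    W    W    W    W    W    L    L    L
a=2:    L    W    L    W    W    W    W    W    W
a=3:    L    W    L    W    W    W    W    W    L
a=4:    W    W    W    W    L    L    L    W    W
a=5:    W    L    L    L    W    W    W    W    W
a=6:    W    L    W    W    W    W    W    L    L
a=7:    W    L    W    L    W    W    W    W    W
Cells with no legal move (terminal, hence L): (0,0), (0,1), (0,2), (1,0), (2,0), (3,0).
The remaining L cells, each justified by listing all of its moves:
(0,8): →(0,5)(W), (0,4)(W), (0,3)(W) — all W, so L
(1,6): →(1,3)(W), (1,2)(W), (1,1)(W), (0,5)(W) — all W, so L
(1,7): →(1,4)(W), (1,3)(W), (1,2)(W), (0,6)(W) — all W, so L
(1,8): →(1,5)(W), (1,4)(W), (1,3)(W), (0,7)(W) — all W, so L
(2,2): →(1,1)(W) only, which is W, so L
(3,2): →(2,1)(W) only, which is W, so L
(3,8): →(3,5)(W), (3,4)(W), (3,3)(W), (2,7)(W) — all W, so L
(4,4): →(0,4)(W), (4,1)(W), (4,0)(W), (3,3)(W) — all W, so L
(4,5): →(0,5)(W), (4,2)(W), (4,1)(W), (4,0)(W), (3,4)(W) — all W, so L
(4,6): →(0,6)(W), (4,3)(W), (4,2)(W), (4,1)(W), (3,5)(W) — all W, so L
(5,1): →(1,1)(W), (4,0)(W) — all W, so L
(5,2): →(1,2)(W), (4,1)(W) — all W, so L
(5,3): →(1,3)(W), (5,0)(W), (4,2)(W) — all W, so L
(6,1): →(2,1)(W), (5,0)(W) — all W, so L
(6,7): →(2,7)(W), (6,4)(W), (6,3)(W), (6,2)(W), (5,6)(W) — all W, so L
(6,8): →(2,8)(W), (6,5)(W), (6,4)(W), (6,3)(W), (5,7)(W) — all W, so L
(7,1): →(3,1)(W), (6,0)(W) — all W, so L
(7,3): →(3,3)(W), (7,0)(W), (6,2)(W) — all W, so L
Every other cell has at least one move into one of the L cells above, so it is W.
L cells per row: a=0: 4, a=1: 4, a=2: 2, a=3: 3, a=4: 3, a=5: 3, a=6: 3, a=7: 2; total 24.

24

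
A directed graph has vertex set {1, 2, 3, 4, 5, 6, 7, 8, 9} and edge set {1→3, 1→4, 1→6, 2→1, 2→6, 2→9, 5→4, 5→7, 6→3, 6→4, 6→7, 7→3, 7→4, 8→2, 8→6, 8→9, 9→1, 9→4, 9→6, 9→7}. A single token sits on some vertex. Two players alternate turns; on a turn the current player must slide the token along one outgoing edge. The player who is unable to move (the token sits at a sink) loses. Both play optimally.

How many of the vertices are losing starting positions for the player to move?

3

Build the W/L table. Terminal = L. A non-terminal position is W if it has a move to some L; otherwise it is L.
Every edge goes from a vertex to one that appears earlier in the order 3, 4, 7, 6, 1, 9, 2, 5, 8, so processing vertices in that order labels each vertex after all of its successors.
3: no outgoing edge → L
4: no outgoing edge → L
7: W (go to 4, an L position)
6: W (go to 4, an L position)
1: W (go to 4, an L position)
9: W (go to 4, an L position)
2: L (options 9(W), 1(W), 6(W) are all W)
5: W (go to 4, an L position)
8: W (go to 2, an L position)
The L vertices are 2, 3, 4; that is 3 in all.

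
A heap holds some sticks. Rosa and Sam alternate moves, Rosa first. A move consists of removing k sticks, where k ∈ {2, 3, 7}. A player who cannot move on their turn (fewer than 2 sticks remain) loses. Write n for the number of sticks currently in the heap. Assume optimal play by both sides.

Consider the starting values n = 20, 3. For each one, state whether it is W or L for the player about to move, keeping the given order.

20: L, 3: W

Compute win/loss labels from the base case upward. A position with no move is L. Any other position is W if it can reach an L in one move, else L.
n=0: no move → L
n=1: no move → L
n=2: W (go to 0, an L position)
n=3: W (go to 1, an L position)
n=4: W (go to 1, an L position)
n=5: L (options 3(W), 2(W) are all W)
n=6: L (options 4(W), 3(W) are all W)
n=7: W (go to 5, an L position)
n=8: W (go to 6, an L position)
n=9: W (go to 6, an L position)
n=10: L (options 8(W), 7(W), 3(W) are all W)
n=11: L (options 9(W), 8(W), 4(W) are all W)
n=12: W (go to 10, an L position)
n=13: W (go to 11, an L position)
n=14: W (go to 11, an L position)
n=15: L (options 13(W), 12(W), 8(W) are all W)
n=16: L (options 14(W), 13(W), 9(W) are all W)
n=17: W (go to 15, an L position)
n=18: W (go to 16, an L position)
n=19: W (go to 16, an L position)
n=20: L (options 18(W), 17(W), 13(W) are all W)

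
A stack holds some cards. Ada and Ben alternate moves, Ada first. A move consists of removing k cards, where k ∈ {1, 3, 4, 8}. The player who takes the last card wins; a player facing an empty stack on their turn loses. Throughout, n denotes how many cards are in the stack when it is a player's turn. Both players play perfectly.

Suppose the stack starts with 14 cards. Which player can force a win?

Use the standard recursion: the mover loses at a terminal position; elsewhere, the mover wins exactly when some move hands the opponent an L position.
n=0: no move → L
n=1: can move to 0, which is L ⇒ W
n=2: the only move is to 1(W), a W ⇒ L
n=3: can move to 2, which is L ⇒ W
n=4: can move to 0, which is L ⇒ W
n=5: can move to 2, which is L ⇒ W
n=6: can move to 2, which is L ⇒ W
n=7: moves to 6(W), 4(W), 3(W); every one is W ⇒ L
n=8: can move to 7, which is L ⇒ W
n=9: moves to 8(W), 6(W), 5(W), 1(W); every one is W ⇒ L
n=10: can move to 9, which is L ⇒ W
n=11: can move to 7, which is L ⇒ W
n=12: can move to 9, which is L ⇒ W
n=13: can move to 9, which is L ⇒ W
n=14: moves to 13(W), 11(W), 10(W), 6(W); every one is W ⇒ L
The starting position 14 is L: whatever Ada does, the opponent receives a W position.

Ben wins.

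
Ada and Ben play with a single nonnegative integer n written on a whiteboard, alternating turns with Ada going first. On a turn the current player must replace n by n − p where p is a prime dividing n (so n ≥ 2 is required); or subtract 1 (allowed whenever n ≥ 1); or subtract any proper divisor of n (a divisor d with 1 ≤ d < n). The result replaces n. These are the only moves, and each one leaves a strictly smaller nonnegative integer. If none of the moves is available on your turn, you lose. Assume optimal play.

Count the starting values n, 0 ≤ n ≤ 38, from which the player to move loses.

Build the W/L table. Terminal = L. A non-terminal position is W if it has a move to some L; otherwise it is L.
n=0: no move → L
n=1: can move to 0, which is L ⇒ W
n=2: can move to 0, which is L ⇒ W
n=3: can move to 0, which is L ⇒ W
n=4: moves to 2(W), 3(W); every one is W ⇒ L
n=5: can move to 0, which is L ⇒ W
n=6: can move to 4, which is L ⇒ W
n=7: can move to 0, which is L ⇒ W
n=8: can move to 4, which is L ⇒ W
n=9: moves to 6(W), 8(W); every one is W ⇒ L
n=10: can move to 9, which is L ⇒ W
n=11: can move to 0, which is L ⇒ W
n=12: can move to 9, which is L ⇒ W
n=13: can move to 0, which is L ⇒ W
n=14: moves to 7(W), 12(W), 13(W); every one is W ⇒ L
n=15: can move to 14, which is L ⇒ W
n=16: can move to 14, which is L ⇒ W
n=17: can move to 0, which is L ⇒ W
n=18: can move to 9, which is L ⇒ W
n=19: can move to 0, which is L ⇒ W
n=20: moves to 10(W), 15(W), 16(W), 18(W), 19(W); every one is W ⇒ L
n=21: can move to 14, which is L ⇒ W
n=22: can move to 20, which is L ⇒ W
n=23: can move to 0, which is L ⇒ W
n=24: can move to 20, which is L ⇒ W
n=25: can move to 20, which is L ⇒ W
n=26: moves to 13(W), 24(W), 25(W); every one is W ⇒ L
n=27: can move to 26, which is L ⇒ W
n=28: can move to 14, which is L ⇒ W
n=29: can move to 0, which is L ⇒ W
n=30: can move to 20, which is L ⇒ W
n=31: can move to 0, which is L ⇒ W
n=32: moves to 16(W), 24(W), 28(W), 30(W), 31(W); every one is W ⇒ L
n=33: can move to 32, which is L ⇒ W
n=34: can move to 32, which is L ⇒ W
n=35: moves to 28(W), 30(W), 34(W); every one is W ⇒ L
n=36: can move to 32, which is L ⇒ W
n=37: can move to 0, which is L ⇒ W
n=38: moves to 19(W), 36(W), 37(W); every one is W ⇒ L
L entries with 0 ≤ n ≤ 38: n = 0, 4, 9, 14, 20, 26, 32, 35, 38; that makes 9.

9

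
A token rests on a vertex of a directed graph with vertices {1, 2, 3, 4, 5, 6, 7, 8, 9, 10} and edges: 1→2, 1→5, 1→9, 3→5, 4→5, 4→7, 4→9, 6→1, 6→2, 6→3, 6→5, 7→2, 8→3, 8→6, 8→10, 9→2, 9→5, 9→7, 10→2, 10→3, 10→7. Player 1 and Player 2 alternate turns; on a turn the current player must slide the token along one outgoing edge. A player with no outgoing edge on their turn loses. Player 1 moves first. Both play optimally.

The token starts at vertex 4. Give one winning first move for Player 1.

Build the W/L table. Terminal = L. A non-terminal position is W if it has a move to some L; otherwise it is L.
Every edge goes from a vertex to one that appears earlier in the order 5, 2, 7, 9, 3, 1, 6, 4, 10, 8, so processing vertices in that order labels each vertex after all of its successors.
5: no outgoing edge → L
2: no outgoing edge → L
7: →2(L), so W
9: →2(L), so W
3: →5(L), so W
1: →2(L), so W
6: →2(L), so W
4: →5(L), so W
10: →2(L), so W
8: →10(W), 6(W), 3(W) — all W, so L
From 4, the L positions reachable in one move are: 5.

Move to 5.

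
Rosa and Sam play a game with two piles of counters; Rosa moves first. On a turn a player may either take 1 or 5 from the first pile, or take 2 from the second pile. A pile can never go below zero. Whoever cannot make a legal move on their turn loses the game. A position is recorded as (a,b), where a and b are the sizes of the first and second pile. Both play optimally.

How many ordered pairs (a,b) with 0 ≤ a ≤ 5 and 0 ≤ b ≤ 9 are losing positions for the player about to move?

Label each position W (a win for the player to move) or L (a loss). A position with no legal move is L; any other position is W exactly when some move reaches an L, and L when every move reaches a W.
Every move lowers a or b (never raises either), so fill the grid row by row in increasing a, and left to right within a row: each cell's successors are then already labelled.
      b=0  b=1  b=2  b=3  b=4  b=5  b=6  b=7  b=8  b=9
a=0:    L    L    W    W    L    L    W    W    L    L
a=1:    W    W    L    L    W    W    L    L    W    W
a=2:    L    L    W    W    L    L    W    W    L    L
a=3:    W    W    L    L    W    W    L    L    W    W
a=4:    L    L    W    W    L    L    W    W    L    L
a=5:    W    W    L    L    W    W    L    L    W    W
Cells with no legal move (terminal, hence L): (0,0), (0,1).
The remaining L cells, each justified by listing all of its moves:
(0,4): →(0,2)(W) only, which is W, so L
(0,5): →(0,3)(W) only, which is W, so L
(0,8): →(0,6)(W) only, which is W, so L
(0,9): →(0,7)(W) only, which is W, so L
(1,2): →(0,2)(W), (1,0)(W) — all W, so L
(1,3): →(0,3)(W), (1,1)(W) — all W, so L
(1,6): →(0,6)(W), (1,4)(W) — all W, so L
(1,7): →(0,7)(W), (1,5)(W) — all W, so L
(2,0): →(1,0)(W) only, which is W, so L
(2,1): →(1,1)(W) only, which is W, so L
(2,4): →(1,4)(W), (2,2)(W) — all W, so L
(2,5): →(1,5)(W), (2,3)(W) — all W, so L
(2,8): →(1,8)(W), (2,6)(W) — all W, so L
(2,9): →(1,9)(W), (2,7)(W) — all W, so L
(3,2): →(2,2)(W), (3,0)(W) — all W, so L
(3,3): →(2,3)(W), (3,1)(W) — all W, so L
(3,6): →(2,6)(W), (3,4)(W) — all W, so L
(3,7): →(2,7)(W), (3,5)(W) — all W, so L
(4,0): →(3,0)(W) only, which is W, so L
(4,1): →(3,1)(W) only, which is W, so L
(4,4): →(3,4)(W), (4,2)(W) — all W, so L
(4,5): →(3,5)(W), (4,3)(W) — all W, so L
(4,8): →(3,8)(W), (4,6)(W) — all W, so L
(4,9): →(3,9)(W), (4,7)(W) — all W, so L
(5,2): →(4,2)(W), (0,2)(W), (5,0)(W) — all W, so L
(5,3): →(4,3)(W), (0,3)(W), (5,1)(W) — all W, so L
(5,6): →(4,6)(W), (0,6)(W), (5,4)(W) — all W, so L
(5,7): →(4,7)(W), (0,7)(W), (5,5)(W) — all W, so L
Every other cell has at least one move into one of the L cells above, so it is W.
L cells per row: a=0: 6, a=1: 4, a=2: 6, a=3: 4, a=4: 6, a=5: 4; total 30.

30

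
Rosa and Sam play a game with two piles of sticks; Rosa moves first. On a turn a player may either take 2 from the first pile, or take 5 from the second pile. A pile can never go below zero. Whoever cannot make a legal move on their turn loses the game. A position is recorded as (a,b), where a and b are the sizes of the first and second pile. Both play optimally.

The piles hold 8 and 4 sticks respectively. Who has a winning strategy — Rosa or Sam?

Work bottom-up. With no move the player to move loses. Otherwise the position is W if at least one move leads to an L position for the opponent, and L if every move leads to a W.
No move ever increases a pile, so every position that can arise here has a ≤ 8 and b ≤ 4; it is enough to label the cells with 0 ≤ a ≤ 8 and 0 ≤ b ≤ 4.
Every move lowers a or b (never raises either), so fill the grid row by row in increasing a, and left to right within a row: each cell's successors are then already labelled.
      b=0  b=1  b=2  b=3  b=4
a=0:    L    L    L    L    L
a=1:    L    L    L    L    L
a=2:    W    W    W    W    W
a=3:    W    W    W    W    W
a=4:    L    L    L    L    L
a=5:    L    L    L    L    L
a=6:    W    W    W    W    W
a=7:    W    W    W    W    W
a=8:    L    L    L    L    L
Cells with no legal move (terminal, hence L): (0,0), (0,1), (0,2), (0,3), (0,4), (1,0), (1,1), (1,2), (1,3), (1,4).
The remaining L cells, each justified by listing all of its moves:
(4,0): L (sole option (2,0)(W) is W)
(4,1): L (sole option (2,1)(W) is W)
(4,2): L (sole option (2,2)(W) is W)
(4,3): L (sole option (2,3)(W) is W)
(4,4): L (sole option (2,4)(W) is W)
(5,0): L (sole option (3,0)(W) is W)
(5,1): L (sole option (3,1)(W) is W)
(5,2): L (sole option (3,2)(W) is W)
(5,3): L (sole option (3,3)(W) is W)
(5,4): L (sole option (3,4)(W) is W)
(8,0): L (sole option (6,0)(W) is W)
(8,1): L (sole option (6,1)(W) is W)
(8,2): L (sole option (6,2)(W) is W)
(8,3): L (sole option (6,3)(W) is W)
(8,4): L (sole option (6,4)(W) is W)
Every other cell has at least one move into one of the L cells above, so it is W.
Every move from (8,4) reaches a W position, so the mover loses.

Sam wins.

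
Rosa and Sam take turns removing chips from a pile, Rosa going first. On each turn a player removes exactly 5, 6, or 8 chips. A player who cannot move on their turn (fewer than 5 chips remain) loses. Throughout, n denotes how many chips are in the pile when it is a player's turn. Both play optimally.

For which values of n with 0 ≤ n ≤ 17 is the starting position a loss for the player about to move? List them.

Positions with no move are L. A position that does have a move is losing for the player to move precisely when every available move leads to a winning position for the opponent. Fill in the labels:
n=0: no move → L
n=1: no move → L
n=2: no move → L
n=3: no move → L
n=4: no move → L
n=5: →0(L), so W
n=6: →1(L), so W
n=7: →2(L), so W
n=8: →3(L), so W
n=9: →4(L), so W
n=10: →4(L), so W
n=11: →3(L), so W
n=12: →4(L), so W
n=13: →8(W), 7(W), 5(W) — all W, so L
n=14: →9(W), 8(W), 6(W) — all W, so L
n=15: →10(W), 9(W), 7(W) — all W, so L
n=16: →11(W), 10(W), 8(W) — all W, so L
n=17: →12(W), 11(W), 9(W) — all W, so L
The losing starting values of n are exactly the entries labelled L in this table (10 of them).

0, 1, 2, 3, 4, 13, 14, 15, 16, 17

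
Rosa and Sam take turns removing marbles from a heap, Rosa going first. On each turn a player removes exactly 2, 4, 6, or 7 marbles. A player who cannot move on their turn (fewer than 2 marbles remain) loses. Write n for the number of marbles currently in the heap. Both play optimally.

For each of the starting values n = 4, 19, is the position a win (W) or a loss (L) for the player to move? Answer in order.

Classify positions by backward induction: terminal positions (no move available) are L. From any other position, the mover wins iff some move reaches an L.
n=0: no move → L
n=1: no move → L
n=2: →0(L), so W
n=3: →1(L), so W
n=4: →0(L), so W
n=5: →1(L), so W
n=6: →0(L), so W
n=7: →1(L), so W
n=8: →1(L), so W
n=9: →7(W), 5(W), 3(W), 2(W) — all W, so L
n=10: →8(W), 6(W), 4(W), 3(W) — all W, so L
n=11: →9(L), so W
n=12: →10(L), so W
n=13: →9(L), so W
n=14: →10(L), so W
n=15: →9(L), so W
n=16: →10(L), so W
n=17: →10(L), so W
n=18: →16(W), 14(W), 12(W), 11(W) — all W, so L
n=19: →17(W), 15(W), 13(W), 12(W) — all W, so L

4: W, 19: L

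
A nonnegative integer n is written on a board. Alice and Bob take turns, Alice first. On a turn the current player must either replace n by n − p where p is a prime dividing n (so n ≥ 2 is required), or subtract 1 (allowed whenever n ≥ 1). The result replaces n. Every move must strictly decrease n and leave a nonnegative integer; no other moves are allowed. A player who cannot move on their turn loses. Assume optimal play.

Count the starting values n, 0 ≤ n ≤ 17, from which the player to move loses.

Use the standard recursion: the mover loses at a terminal position; elsewhere, the mover wins exactly when some move hands the opponent an L position.
n=0: no move → L
n=1: W (go to 0, an L position)
n=2: W (go to 0, an L position)
n=3: W (go to 0, an L position)
n=4: L (options 2(W), 3(W) are all W)
n=5: W (go to 0, an L position)
n=6: W (go to 4, an L position)
n=7: W (go to 0, an L position)
n=8: L (options 6(W), 7(W) are all W)
n=9: W (go to 8, an L position)
n=10: W (go to 8, an L position)
n=11: W (go to 0, an L position)
n=12: L (options 9(W), 10(W), 11(W) are all W)
n=13: W (go to 0, an L position)
n=14: W (go to 12, an L position)
n=15: W (go to 12, an L position)
n=16: L (options 14(W), 15(W) are all W)
n=17: W (go to 0, an L position)
L entries with 0 ≤ n ≤ 17: n = 0, 4, 8, 12, 16; that makes 5.

5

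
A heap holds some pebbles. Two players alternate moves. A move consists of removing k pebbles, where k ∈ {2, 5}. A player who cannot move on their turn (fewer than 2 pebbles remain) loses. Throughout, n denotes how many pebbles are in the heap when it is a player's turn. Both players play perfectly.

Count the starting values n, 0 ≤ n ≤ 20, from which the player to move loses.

9

Compute win/loss labels from the base case upward. A position with no move is L. Any other position is W if it can reach an L in one move, else L.
n=0: no move → L
n=1: no move → L
n=2: reaches L-position 0 → W
n=3: reaches L-position 1 → W
n=4: only reaches 2(W), which is W → L
n=5: reaches L-position 0 → W
n=6: reaches L-position 4 → W
n=7: only reaches 5(W), 2(W), all W → L
n=8: only reaches 6(W), 3(W), all W → L
n=9: reaches L-position 7 → W
n=10: reaches L-position 8 → W
n=11: only reaches 9(W), 6(W), all W → L
n=12: reaches L-position 7 → W
n=13: reaches L-position 11 → W
n=14: only reaches 12(W), 9(W), all W → L
n=15: only reaches 13(W), 10(W), all W → L
n=16: reaches L-position 14 → W
n=17: reaches L-position 15 → W
n=18: only reaches 16(W), 13(W), all W → L
n=19: reaches L-position 14 → W
n=20: reaches L-position 18 → W
L entries with 0 ≤ n ≤ 20: n = 0, 1, 4, 7, 8, 11, 14, 15, 18; that makes 9.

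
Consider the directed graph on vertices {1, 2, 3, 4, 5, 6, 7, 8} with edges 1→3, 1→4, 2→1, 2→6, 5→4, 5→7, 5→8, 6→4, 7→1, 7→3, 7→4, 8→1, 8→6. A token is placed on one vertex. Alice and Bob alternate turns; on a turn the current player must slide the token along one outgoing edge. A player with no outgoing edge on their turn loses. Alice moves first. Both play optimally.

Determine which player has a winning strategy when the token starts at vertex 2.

Classify positions by backward induction: terminal positions (no move available) are L. From any other position, the mover wins iff some move reaches an L.
Every edge goes from a vertex to one that appears earlier in the order 3, 4, 1, 7, 6, 2, 8, 5, so processing vertices in that order labels each vertex after all of its successors.
3: no outgoing edge → L
4: no outgoing edge → L
1: →4(L), so W
7: →4(L), so W
6: →4(L), so W
2: →6(W), 1(W) — all W, so L
8: →6(W), 1(W) — all W, so L
5: →8(L), so W
The starting position 2 is L: whatever Alice does, the opponent receives a W position.

Bob wins.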